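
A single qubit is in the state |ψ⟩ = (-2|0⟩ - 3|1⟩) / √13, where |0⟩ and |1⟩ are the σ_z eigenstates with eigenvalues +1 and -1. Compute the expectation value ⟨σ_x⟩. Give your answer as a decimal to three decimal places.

⟨σ_x⟩ = 2 Re(a* b)/(|a|²+|b|²) with a = -2, b = -3.
a* b = 6, so ⟨σ_x⟩ = 12/13.

0.923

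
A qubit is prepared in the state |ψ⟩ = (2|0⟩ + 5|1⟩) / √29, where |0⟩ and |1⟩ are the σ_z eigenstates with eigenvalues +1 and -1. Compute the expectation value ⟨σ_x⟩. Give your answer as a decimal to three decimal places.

0.690

⟨σ_x⟩ = 2 Re(a* b)/(|a|²+|b|²) with a = 2, b = 5.
a* b = 10, so ⟨σ_x⟩ = 20/29.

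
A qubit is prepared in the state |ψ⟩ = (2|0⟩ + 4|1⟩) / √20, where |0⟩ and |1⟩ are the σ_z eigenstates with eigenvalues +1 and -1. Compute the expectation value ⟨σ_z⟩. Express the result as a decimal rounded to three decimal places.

-0.600

⟨σ_z⟩ = |a|² - |b|² divided by |a|²+|b|², with a, b the |0⟩, |1⟩ amplitudes.
= (4 - 16)/20 = -12/20.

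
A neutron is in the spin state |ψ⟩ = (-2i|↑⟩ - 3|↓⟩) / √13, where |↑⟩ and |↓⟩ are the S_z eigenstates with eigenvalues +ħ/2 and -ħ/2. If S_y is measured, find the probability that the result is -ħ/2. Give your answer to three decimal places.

0.962

|-y⟩ = (|↑⟩ - i|↓⟩)/√2, so ⟨-y|ψ⟩ = (-5i) / (√2·√13).
P = |-5i|² / 26 = 25/26.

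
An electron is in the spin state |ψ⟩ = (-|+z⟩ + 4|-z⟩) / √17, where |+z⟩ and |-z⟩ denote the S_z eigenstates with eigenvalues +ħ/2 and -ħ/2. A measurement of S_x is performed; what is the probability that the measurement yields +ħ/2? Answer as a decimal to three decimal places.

|+x⟩ = (|+z⟩ + |-z⟩)/√2, so ⟨+x|ψ⟩ = (3) / (√2·√17).
P = |3|² / 34 = 9/34.

0.265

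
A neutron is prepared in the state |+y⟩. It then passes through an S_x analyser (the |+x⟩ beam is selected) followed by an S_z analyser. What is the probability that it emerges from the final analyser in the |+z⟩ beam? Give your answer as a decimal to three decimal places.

0.250

First analyser (S_x): from |+y⟩, P(|+x⟩) = 1/2.
After stage 1 the state is |+x⟩; P(|+z⟩) = |⟨+z|+x⟩|² = 1/2.
Joint probability = 1/2 × 1/2 = 0.250.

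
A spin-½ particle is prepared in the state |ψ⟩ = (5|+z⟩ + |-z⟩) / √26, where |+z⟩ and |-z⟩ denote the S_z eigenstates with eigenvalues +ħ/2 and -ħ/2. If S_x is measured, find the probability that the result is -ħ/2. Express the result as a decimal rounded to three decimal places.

0.308

|-x⟩ = (|+z⟩ - |-z⟩)/√2, so ⟨-x|ψ⟩ = (4) / (√2·√26).
P = |4|² / 52 = 16/52.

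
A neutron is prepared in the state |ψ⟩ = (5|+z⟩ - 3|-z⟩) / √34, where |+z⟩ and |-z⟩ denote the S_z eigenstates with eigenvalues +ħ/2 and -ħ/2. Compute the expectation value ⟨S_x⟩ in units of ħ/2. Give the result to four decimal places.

-0.8824

⟨σ_x⟩ = 2 Re(a* b)/(|a|²+|b|²) with a = 5, b = -3.
a* b = -15, so ⟨σ_x⟩ = -30/34.
⟨S_x⟩ = (ħ/2)·⟨σ_x⟩.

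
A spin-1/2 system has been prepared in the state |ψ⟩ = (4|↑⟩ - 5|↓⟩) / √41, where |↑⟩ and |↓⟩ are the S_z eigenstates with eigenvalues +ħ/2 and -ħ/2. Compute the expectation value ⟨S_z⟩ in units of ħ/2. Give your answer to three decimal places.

⟨σ_z⟩ = |a|² - |b|² divided by |a|²+|b|², with a, b the |↑⟩, |↓⟩ amplitudes.
= (16 - 25)/41 = -9/41.
⟨S_z⟩ = (ħ/2)·⟨σ_z⟩.

-0.220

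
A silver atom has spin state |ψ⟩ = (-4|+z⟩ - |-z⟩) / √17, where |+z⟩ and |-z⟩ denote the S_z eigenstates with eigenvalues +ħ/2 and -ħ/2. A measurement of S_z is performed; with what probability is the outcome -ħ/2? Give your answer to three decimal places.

0.059

The -ħ/2 outcome corresponds to |-z⟩. Its amplitude in |ψ⟩ is -1/√17.
P = |-1|² / 17 = 1/17.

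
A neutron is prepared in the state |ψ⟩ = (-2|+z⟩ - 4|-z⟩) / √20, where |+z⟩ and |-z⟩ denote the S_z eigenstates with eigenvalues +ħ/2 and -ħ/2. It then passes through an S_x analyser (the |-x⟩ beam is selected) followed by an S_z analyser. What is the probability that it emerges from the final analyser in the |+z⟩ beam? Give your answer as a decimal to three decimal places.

0.050

First analyser (S_x): P(|-x⟩) = |⟨-x|ψ⟩|² = 4/40.
After stage 1 the state is |-x⟩; P(|+z⟩) = |⟨+z|-x⟩|² = 1/2.
Joint probability = 4/40 × 1/2 = 0.050.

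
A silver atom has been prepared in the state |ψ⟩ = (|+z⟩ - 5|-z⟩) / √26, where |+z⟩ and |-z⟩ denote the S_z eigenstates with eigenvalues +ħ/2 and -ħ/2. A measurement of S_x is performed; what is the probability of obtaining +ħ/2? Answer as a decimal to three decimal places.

|+x⟩ = (|+z⟩ + |-z⟩)/√2, so ⟨+x|ψ⟩ = (-4) / (√2·√26).
P = |-4|² / 52 = 16/52.

0.308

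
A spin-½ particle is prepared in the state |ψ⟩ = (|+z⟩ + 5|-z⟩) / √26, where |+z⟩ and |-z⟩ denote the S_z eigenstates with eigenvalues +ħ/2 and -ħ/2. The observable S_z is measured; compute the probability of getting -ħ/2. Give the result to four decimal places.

The -ħ/2 outcome corresponds to |-z⟩. Its amplitude in |ψ⟩ is 5/√26.
P = |5|² / 26 = 25/26.

0.9615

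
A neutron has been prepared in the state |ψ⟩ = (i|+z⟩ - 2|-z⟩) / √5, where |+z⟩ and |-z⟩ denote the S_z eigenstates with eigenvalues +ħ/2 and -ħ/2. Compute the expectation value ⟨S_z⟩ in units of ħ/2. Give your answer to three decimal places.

⟨σ_z⟩ = |a|² - |b|² divided by |a|²+|b|², with a, b the |+z⟩, |-z⟩ amplitudes.
= (1 - 4)/5 = -3/5.
⟨S_z⟩ = (ħ/2)·⟨σ_z⟩.

-0.600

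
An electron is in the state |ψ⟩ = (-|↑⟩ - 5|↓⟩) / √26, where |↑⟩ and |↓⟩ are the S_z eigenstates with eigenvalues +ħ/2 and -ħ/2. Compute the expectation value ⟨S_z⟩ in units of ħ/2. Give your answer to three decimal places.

-0.923

⟨σ_z⟩ = |a|² - |b|² divided by |a|²+|b|², with a, b the |↑⟩, |↓⟩ amplitudes.
= (1 - 25)/26 = -24/26.
⟨S_z⟩ = (ħ/2)·⟨σ_z⟩.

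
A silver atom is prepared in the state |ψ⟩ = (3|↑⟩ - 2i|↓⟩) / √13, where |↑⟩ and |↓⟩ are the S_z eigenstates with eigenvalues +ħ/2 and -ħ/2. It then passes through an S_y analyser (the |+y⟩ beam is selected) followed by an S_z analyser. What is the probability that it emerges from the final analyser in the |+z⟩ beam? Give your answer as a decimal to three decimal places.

0.019

First analyser (S_y): P(|+y⟩) = |⟨+y|ψ⟩|² = 1/26.
After stage 1 the state is |+y⟩; P(|+z⟩) = |⟨+z|+y⟩|² = 1/2.
Joint probability = 1/26 × 1/2 = 0.019.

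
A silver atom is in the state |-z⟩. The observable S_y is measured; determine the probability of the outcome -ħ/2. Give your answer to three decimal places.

In the S_z basis, |-z⟩ = |↓⟩ and |-y⟩ = (|↑⟩ - i|↓⟩)/√2.
|⟨-y|-z⟩|² = 1/2.

0.500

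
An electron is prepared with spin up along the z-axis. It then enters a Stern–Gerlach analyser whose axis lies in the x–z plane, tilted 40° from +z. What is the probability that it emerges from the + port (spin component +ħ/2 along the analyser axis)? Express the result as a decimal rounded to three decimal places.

0.883

For spin-½, the probability of finding spin-up along an axis at angle θ to the initial spin direction is cos²(θ/2); spin-down is sin²(θ/2).
θ = 40°, so P = cos²(20°) ≈ 0.883.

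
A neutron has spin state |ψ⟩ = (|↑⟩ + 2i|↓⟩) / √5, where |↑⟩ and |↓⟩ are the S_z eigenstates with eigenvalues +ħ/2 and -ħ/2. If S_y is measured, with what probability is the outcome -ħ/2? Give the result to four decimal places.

0.1000

|-y⟩ = (|↑⟩ - i|↓⟩)/√2, so ⟨-y|ψ⟩ = (-1) / (√2·√5).
P = |-1|² / 10 = 1/10.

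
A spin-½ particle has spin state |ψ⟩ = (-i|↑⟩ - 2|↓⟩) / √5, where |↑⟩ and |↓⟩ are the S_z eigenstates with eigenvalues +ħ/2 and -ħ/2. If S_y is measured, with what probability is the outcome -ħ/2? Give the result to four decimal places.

|-y⟩ = (|↑⟩ - i|↓⟩)/√2, so ⟨-y|ψ⟩ = (-3i) / (√2·√5).
P = |-3i|² / 10 = 9/10.

0.9000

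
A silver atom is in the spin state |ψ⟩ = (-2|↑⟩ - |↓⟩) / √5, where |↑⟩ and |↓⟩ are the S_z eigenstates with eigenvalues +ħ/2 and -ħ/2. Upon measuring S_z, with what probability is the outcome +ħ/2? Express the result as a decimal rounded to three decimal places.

0.800

The +ħ/2 outcome corresponds to |↑⟩. Its amplitude in |ψ⟩ is -2/√5.
P = |-2|² / 5 = 4/5.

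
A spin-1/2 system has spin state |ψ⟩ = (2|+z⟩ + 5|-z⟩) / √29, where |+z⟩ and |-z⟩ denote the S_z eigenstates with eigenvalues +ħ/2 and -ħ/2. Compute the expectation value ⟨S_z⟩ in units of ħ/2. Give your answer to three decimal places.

-0.724

⟨σ_z⟩ = |a|² - |b|² divided by |a|²+|b|², with a, b the |+z⟩, |-z⟩ amplitudes.
= (4 - 25)/29 = -21/29.
⟨S_z⟩ = (ħ/2)·⟨σ_z⟩.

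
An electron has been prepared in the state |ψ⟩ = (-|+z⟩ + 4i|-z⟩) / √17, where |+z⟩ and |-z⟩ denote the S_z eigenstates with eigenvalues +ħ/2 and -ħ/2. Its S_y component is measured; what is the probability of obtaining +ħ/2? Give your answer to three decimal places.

|+y⟩ = (|+z⟩ + i|-z⟩)/√2, so ⟨+y|ψ⟩ = (3) / (√2·√17).
P = |3|² / 34 = 9/34.

0.265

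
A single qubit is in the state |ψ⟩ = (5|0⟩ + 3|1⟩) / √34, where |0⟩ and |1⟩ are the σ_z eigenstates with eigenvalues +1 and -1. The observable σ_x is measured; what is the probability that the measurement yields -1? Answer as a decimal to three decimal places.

0.059

|-x⟩ = (|0⟩ - |1⟩)/√2, so ⟨-x|ψ⟩ = (2) / (√2·√34).
P = |2|² / 68 = 4/68.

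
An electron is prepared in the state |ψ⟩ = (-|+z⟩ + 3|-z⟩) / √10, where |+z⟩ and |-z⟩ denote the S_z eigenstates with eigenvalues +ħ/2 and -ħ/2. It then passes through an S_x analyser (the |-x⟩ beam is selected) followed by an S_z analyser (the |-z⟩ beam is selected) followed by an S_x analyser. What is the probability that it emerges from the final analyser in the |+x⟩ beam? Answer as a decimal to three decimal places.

First analyser (S_x): P(|-x⟩) = |⟨-x|ψ⟩|² = 16/20.
After stage 1 the state is |-x⟩; P(|-z⟩) = |⟨-z|-x⟩|² = 1/2.
After stage 2 the state is |-z⟩; P(|+x⟩) = |⟨+x|-z⟩|² = 1/2.
Joint probability = 16/20 × 1/2 × 1/2 = 0.200.

0.200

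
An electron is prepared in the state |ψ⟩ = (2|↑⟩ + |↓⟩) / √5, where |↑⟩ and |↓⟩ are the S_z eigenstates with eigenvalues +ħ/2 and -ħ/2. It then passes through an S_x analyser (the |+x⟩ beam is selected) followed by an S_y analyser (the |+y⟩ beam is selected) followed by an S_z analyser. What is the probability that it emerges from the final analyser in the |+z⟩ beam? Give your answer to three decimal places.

First analyser (S_x): P(|+x⟩) = |⟨+x|ψ⟩|² = 9/10.
After stage 1 the state is |+x⟩; P(|+y⟩) = |⟨+y|+x⟩|² = 1/2.
After stage 2 the state is |+y⟩; P(|+z⟩) = |⟨+z|+y⟩|² = 1/2.
Joint probability = 9/10 × 1/2 × 1/2 = 0.225.

0.225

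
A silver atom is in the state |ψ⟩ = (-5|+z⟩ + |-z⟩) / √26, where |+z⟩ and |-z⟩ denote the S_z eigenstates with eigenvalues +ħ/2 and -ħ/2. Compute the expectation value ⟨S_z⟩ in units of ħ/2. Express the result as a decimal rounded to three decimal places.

⟨σ_z⟩ = |a|² - |b|² divided by |a|²+|b|², with a, b the |+z⟩, |-z⟩ amplitudes.
= (25 - 1)/26 = 24/26.
⟨S_z⟩ = (ħ/2)·⟨σ_z⟩.

0.923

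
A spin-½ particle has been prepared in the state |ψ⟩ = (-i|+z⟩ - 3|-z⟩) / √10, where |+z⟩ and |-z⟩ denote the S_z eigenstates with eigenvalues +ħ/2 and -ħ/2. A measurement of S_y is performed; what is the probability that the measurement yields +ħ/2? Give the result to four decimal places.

0.2000

|+y⟩ = (|+z⟩ + i|-z⟩)/√2, so ⟨+y|ψ⟩ = (2i) / (√2·√10).
P = |2i|² / 20 = 4/20.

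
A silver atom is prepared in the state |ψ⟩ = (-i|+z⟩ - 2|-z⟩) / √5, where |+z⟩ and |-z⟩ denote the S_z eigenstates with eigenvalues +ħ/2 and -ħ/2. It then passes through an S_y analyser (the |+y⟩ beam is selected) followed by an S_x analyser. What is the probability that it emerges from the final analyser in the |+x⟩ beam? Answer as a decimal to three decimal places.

First analyser (S_y): P(|+y⟩) = |⟨+y|ψ⟩|² = 1/10.
After stage 1 the state is |+y⟩; P(|+x⟩) = |⟨+x|+y⟩|² = 1/2.
Joint probability = 1/10 × 1/2 = 0.050.

0.050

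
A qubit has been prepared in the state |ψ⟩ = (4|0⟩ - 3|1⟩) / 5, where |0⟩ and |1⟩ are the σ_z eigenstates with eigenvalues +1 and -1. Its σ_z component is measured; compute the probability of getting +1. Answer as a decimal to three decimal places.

0.640

The +1 outcome corresponds to |0⟩. Its amplitude in |ψ⟩ is 4/5.
P = |4|² / 25 = 16/25.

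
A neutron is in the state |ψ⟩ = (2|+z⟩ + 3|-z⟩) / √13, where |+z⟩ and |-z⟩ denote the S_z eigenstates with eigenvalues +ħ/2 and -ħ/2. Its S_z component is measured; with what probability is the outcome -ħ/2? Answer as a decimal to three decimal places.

0.692

The -ħ/2 outcome corresponds to |-z⟩. Its amplitude in |ψ⟩ is 3/√13.
P = |3|² / 13 = 9/13.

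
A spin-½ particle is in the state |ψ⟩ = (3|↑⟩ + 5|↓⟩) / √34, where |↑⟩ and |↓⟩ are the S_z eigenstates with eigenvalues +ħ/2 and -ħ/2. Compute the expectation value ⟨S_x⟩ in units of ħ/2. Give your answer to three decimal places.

⟨σ_x⟩ = 2 Re(a* b)/(|a|²+|b|²) with a = 3, b = 5.
a* b = 15, so ⟨σ_x⟩ = 30/34.
⟨S_x⟩ = (ħ/2)·⟨σ_x⟩.

0.882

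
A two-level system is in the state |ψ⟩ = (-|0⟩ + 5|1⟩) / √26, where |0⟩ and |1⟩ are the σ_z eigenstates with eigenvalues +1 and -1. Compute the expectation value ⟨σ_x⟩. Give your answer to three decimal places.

-0.385

⟨σ_x⟩ = 2 Re(a* b)/(|a|²+|b|²) with a = -1, b = 5.
a* b = -5, so ⟨σ_x⟩ = -10/26.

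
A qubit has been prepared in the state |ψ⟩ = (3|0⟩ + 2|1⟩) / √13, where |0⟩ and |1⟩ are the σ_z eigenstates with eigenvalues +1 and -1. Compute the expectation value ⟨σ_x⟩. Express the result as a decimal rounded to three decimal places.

0.923

⟨σ_x⟩ = 2 Re(a* b)/(|a|²+|b|²) with a = 3, b = 2.
a* b = 6, so ⟨σ_x⟩ = 12/13.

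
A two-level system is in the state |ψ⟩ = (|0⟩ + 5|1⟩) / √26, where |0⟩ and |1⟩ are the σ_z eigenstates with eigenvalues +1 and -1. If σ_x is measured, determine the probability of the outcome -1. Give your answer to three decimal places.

|-x⟩ = (|0⟩ - |1⟩)/√2, so ⟨-x|ψ⟩ = (-4) / (√2·√26).
P = |-4|² / 52 = 16/52.

0.308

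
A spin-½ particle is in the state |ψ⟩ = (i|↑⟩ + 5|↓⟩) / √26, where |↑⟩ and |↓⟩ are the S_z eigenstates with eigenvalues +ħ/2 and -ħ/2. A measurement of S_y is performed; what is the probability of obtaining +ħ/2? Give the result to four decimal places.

0.3077

|+y⟩ = (|↑⟩ + i|↓⟩)/√2, so ⟨+y|ψ⟩ = (-4i) / (√2·√26).
P = |-4i|² / 52 = 16/52.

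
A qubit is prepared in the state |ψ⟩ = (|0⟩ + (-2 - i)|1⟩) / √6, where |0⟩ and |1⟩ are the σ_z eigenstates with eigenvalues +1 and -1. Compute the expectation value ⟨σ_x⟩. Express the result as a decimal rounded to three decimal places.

⟨σ_x⟩ = 2 Re(a* b)/(|a|²+|b|²) with a = 1, b = (-2 - i).
a* b = (-2 - i), so ⟨σ_x⟩ = -4/6.

-0.667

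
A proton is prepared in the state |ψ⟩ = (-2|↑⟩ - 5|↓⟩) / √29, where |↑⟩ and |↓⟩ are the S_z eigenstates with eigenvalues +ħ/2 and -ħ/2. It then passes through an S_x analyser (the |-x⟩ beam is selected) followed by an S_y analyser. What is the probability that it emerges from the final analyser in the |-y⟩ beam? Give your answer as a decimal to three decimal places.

0.078

First analyser (S_x): P(|-x⟩) = |⟨-x|ψ⟩|² = 9/58.
After stage 1 the state is |-x⟩; P(|-y⟩) = |⟨-y|-x⟩|² = 1/2.
Joint probability = 9/58 × 1/2 = 0.078.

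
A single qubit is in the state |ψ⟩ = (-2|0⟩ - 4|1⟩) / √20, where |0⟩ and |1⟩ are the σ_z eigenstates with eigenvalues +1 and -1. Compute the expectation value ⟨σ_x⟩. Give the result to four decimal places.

⟨σ_x⟩ = 2 Re(a* b)/(|a|²+|b|²) with a = -2, b = -4.
a* b = 8, so ⟨σ_x⟩ = 16/20.

0.8000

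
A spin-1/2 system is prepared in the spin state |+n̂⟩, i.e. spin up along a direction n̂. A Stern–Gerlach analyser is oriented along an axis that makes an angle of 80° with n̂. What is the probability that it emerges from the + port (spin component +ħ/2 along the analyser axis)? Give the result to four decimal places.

For spin-½, the probability of finding spin-up along an axis at angle θ to the initial spin direction is cos²(θ/2); spin-down is sin²(θ/2).
θ = 80°, so P = cos²(40°) ≈ 0.5868.

0.5868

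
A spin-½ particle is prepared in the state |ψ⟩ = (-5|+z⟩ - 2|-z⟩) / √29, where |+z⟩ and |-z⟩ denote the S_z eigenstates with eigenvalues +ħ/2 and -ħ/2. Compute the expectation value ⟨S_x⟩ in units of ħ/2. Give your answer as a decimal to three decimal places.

⟨σ_x⟩ = 2 Re(a* b)/(|a|²+|b|²) with a = -5, b = -2.
a* b = 10, so ⟨σ_x⟩ = 20/29.
⟨S_x⟩ = (ħ/2)·⟨σ_x⟩.

0.690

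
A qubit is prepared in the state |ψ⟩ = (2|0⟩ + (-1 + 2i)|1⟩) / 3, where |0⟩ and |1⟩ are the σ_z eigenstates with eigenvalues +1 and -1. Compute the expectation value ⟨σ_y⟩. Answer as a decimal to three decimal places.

⟨σ_y⟩ = 2 Im(a* b)/(|a|²+|b|²) with a = 2, b = (-1 + 2i).
a* b = (-2 + 4i), so ⟨σ_y⟩ = 8/9.

0.889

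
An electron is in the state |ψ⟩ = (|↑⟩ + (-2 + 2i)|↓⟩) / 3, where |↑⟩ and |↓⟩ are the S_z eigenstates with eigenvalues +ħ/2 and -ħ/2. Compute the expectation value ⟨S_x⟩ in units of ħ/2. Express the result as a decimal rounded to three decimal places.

⟨σ_x⟩ = 2 Re(a* b)/(|a|²+|b|²) with a = 1, b = (-2 + 2i).
a* b = (-2 + 2i), so ⟨σ_x⟩ = -4/9.
⟨S_x⟩ = (ħ/2)·⟨σ_x⟩.

-0.444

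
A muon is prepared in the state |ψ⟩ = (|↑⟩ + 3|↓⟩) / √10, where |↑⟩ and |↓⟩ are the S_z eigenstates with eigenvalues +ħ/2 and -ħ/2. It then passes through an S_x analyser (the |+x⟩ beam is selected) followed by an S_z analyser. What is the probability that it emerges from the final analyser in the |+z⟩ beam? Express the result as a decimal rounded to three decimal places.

0.400

First analyser (S_x): P(|+x⟩) = |⟨+x|ψ⟩|² = 16/20.
After stage 1 the state is |+x⟩; P(|+z⟩) = |⟨+z|+x⟩|² = 1/2.
Joint probability = 16/20 × 1/2 = 0.400.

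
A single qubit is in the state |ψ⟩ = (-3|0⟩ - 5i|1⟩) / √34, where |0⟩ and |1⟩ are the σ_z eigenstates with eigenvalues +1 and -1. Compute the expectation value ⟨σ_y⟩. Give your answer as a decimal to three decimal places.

0.882

⟨σ_y⟩ = 2 Im(a* b)/(|a|²+|b|²) with a = -3, b = -5i.
a* b = 15i, so ⟨σ_y⟩ = 30/34.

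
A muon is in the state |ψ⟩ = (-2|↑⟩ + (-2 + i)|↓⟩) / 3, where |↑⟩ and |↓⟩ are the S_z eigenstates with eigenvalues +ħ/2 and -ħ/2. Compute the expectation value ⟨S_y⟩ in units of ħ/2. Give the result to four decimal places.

-0.4444

⟨σ_y⟩ = 2 Im(a* b)/(|a|²+|b|²) with a = -2, b = (-2 + i).
a* b = (4 - 2i), so ⟨σ_y⟩ = -4/9.
⟨S_y⟩ = (ħ/2)·⟨σ_y⟩.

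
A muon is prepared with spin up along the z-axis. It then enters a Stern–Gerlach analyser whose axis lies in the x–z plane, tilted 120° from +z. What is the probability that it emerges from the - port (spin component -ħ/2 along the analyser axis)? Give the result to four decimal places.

0.7500

For spin-½, the probability of finding spin-up along an axis at angle θ to the initial spin direction is cos²(θ/2); spin-down is sin²(θ/2).
θ = 120°, so P = sin²(60°) ≈ 0.7500.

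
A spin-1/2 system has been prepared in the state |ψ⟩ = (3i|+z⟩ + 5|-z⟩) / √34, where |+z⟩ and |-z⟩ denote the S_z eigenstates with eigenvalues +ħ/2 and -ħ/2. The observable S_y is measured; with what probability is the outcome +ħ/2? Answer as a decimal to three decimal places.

|+y⟩ = (|+z⟩ + i|-z⟩)/√2, so ⟨+y|ψ⟩ = (-2i) / (√2·√34).
P = |-2i|² / 68 = 4/68.

0.059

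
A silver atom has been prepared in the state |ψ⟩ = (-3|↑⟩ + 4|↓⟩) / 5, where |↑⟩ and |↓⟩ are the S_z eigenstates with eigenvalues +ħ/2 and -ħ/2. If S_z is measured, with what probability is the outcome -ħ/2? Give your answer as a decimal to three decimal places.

0.640

The -ħ/2 outcome corresponds to |↓⟩. Its amplitude in |ψ⟩ is 4/5.
P = |4|² / 25 = 16/25.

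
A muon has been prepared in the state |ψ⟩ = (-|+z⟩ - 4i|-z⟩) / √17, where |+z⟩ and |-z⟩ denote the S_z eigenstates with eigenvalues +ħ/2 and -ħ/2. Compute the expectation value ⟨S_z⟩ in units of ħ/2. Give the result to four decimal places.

-0.8824

⟨σ_z⟩ = |a|² - |b|² divided by |a|²+|b|², with a, b the |+z⟩, |-z⟩ amplitudes.
= (1 - 16)/17 = -15/17.
⟨S_z⟩ = (ħ/2)·⟨σ_z⟩.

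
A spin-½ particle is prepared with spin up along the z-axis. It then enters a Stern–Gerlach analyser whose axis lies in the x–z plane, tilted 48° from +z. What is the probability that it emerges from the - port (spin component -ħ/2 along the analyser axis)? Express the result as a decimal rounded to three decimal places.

0.165

For spin-½, the probability of finding spin-up along an axis at angle θ to the initial spin direction is cos²(θ/2); spin-down is sin²(θ/2).
θ = 48°, so P = sin²(24°) ≈ 0.165.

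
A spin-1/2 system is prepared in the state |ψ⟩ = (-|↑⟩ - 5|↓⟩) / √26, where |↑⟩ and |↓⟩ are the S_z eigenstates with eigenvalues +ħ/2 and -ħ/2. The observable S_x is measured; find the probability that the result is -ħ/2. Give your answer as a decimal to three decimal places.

|-x⟩ = (|↑⟩ - |↓⟩)/√2, so ⟨-x|ψ⟩ = (4) / (√2·√26).
P = |4|² / 52 = 16/52.

0.308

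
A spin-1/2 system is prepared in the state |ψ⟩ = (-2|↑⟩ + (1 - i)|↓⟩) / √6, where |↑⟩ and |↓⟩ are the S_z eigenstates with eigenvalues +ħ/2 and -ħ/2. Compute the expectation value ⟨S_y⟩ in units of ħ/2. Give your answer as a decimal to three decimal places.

⟨σ_y⟩ = 2 Im(a* b)/(|a|²+|b|²) with a = -2, b = (1 - i).
a* b = (-2 + 2i), so ⟨σ_y⟩ = 4/6.
⟨S_y⟩ = (ħ/2)·⟨σ_y⟩.

0.667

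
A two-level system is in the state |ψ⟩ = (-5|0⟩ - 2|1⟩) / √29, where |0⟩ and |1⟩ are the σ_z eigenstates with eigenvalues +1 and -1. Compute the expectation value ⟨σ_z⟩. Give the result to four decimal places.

⟨σ_z⟩ = |a|² - |b|² divided by |a|²+|b|², with a, b the |0⟩, |1⟩ amplitudes.
= (25 - 4)/29 = 21/29.

0.7241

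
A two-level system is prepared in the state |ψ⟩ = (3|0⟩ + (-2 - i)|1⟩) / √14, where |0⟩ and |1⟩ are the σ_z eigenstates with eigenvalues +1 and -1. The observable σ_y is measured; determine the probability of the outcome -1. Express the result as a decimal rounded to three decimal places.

0.714

|-y⟩ = (|0⟩ - i|1⟩)/√2, so ⟨-y|ψ⟩ = (4 - 2i) / (√2·√14).
P = |4 - 2i|² / 28 = 20/28.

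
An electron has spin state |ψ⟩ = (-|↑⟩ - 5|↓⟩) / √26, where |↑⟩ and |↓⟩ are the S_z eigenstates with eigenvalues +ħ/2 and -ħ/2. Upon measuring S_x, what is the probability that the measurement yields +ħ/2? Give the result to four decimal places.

0.6923

|+x⟩ = (|↑⟩ + |↓⟩)/√2, so ⟨+x|ψ⟩ = (-6) / (√2·√26).
P = |-6|² / 52 = 36/52.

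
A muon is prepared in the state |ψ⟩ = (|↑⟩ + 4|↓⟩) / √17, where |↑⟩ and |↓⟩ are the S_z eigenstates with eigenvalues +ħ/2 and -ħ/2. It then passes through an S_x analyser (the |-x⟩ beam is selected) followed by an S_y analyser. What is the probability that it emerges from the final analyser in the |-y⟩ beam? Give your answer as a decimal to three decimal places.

First analyser (S_x): P(|-x⟩) = |⟨-x|ψ⟩|² = 9/34.
After stage 1 the state is |-x⟩; P(|-y⟩) = |⟨-y|-x⟩|² = 1/2.
Joint probability = 9/34 × 1/2 = 0.132.

0.132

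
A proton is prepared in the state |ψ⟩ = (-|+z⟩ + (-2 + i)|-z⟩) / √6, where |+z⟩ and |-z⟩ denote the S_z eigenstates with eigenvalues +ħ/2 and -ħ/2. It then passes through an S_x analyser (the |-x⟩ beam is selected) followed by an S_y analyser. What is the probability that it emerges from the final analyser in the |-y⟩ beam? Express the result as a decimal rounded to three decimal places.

First analyser (S_x): P(|-x⟩) = |⟨-x|ψ⟩|² = 2/12.
After stage 1 the state is |-x⟩; P(|-y⟩) = |⟨-y|-x⟩|² = 1/2.
Joint probability = 2/12 × 1/2 = 0.083.

0.083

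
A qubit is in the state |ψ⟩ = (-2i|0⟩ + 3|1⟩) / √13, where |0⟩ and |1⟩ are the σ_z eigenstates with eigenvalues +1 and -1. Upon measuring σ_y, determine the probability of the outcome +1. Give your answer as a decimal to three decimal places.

0.962

|+y⟩ = (|0⟩ + i|1⟩)/√2, so ⟨+y|ψ⟩ = (-5i) / (√2·√13).
P = |-5i|² / 26 = 25/26.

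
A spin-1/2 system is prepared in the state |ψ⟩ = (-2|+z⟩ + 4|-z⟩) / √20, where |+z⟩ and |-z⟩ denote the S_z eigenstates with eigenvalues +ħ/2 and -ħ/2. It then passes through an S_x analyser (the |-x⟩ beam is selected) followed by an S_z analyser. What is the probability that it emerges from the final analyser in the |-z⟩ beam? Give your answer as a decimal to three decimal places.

First analyser (S_x): P(|-x⟩) = |⟨-x|ψ⟩|² = 36/40.
After stage 1 the state is |-x⟩; P(|-z⟩) = |⟨-z|-x⟩|² = 1/2.
Joint probability = 36/40 × 1/2 = 0.450.

0.450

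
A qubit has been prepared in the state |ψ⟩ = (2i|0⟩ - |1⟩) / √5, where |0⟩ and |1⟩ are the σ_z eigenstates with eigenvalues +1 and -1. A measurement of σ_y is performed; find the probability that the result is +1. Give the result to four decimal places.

|+y⟩ = (|0⟩ + i|1⟩)/√2, so ⟨+y|ψ⟩ = (3i) / (√2·√5).
P = |3i|² / 10 = 9/10.

0.9000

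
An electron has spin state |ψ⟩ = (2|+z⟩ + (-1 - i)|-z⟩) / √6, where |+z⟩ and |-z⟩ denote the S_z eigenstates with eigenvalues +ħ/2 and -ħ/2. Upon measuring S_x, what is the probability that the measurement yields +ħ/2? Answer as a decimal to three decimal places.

0.167

|+x⟩ = (|+z⟩ + |-z⟩)/√2, so ⟨+x|ψ⟩ = (1 - i) / (√2·√6).
P = |1 - i|² / 12 = 2/12.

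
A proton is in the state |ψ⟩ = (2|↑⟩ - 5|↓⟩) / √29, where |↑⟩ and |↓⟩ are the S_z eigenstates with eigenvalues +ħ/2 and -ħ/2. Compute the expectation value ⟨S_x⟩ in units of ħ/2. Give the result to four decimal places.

⟨σ_x⟩ = 2 Re(a* b)/(|a|²+|b|²) with a = 2, b = -5.
a* b = -10, so ⟨σ_x⟩ = -20/29.
⟨S_x⟩ = (ħ/2)·⟨σ_x⟩.

-0.6897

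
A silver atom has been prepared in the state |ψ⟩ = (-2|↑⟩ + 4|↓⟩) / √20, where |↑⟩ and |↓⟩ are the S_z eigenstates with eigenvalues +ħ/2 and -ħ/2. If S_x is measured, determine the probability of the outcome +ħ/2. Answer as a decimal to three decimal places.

|+x⟩ = (|↑⟩ + |↓⟩)/√2, so ⟨+x|ψ⟩ = (2) / (√2·√20).
P = |2|² / 40 = 4/40.

0.100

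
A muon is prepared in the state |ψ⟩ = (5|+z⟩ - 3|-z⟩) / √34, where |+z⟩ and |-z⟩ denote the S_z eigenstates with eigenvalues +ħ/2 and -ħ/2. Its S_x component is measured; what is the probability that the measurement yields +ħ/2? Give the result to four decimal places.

|+x⟩ = (|+z⟩ + |-z⟩)/√2, so ⟨+x|ψ⟩ = (2) / (√2·√34).
P = |2|² / 68 = 4/68.

0.0588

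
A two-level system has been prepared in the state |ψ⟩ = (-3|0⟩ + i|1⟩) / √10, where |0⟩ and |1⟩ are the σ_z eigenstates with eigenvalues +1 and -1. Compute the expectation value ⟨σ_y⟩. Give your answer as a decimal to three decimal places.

⟨σ_y⟩ = 2 Im(a* b)/(|a|²+|b|²) with a = -3, b = i.
a* b = -3i, so ⟨σ_y⟩ = -6/10.

-0.600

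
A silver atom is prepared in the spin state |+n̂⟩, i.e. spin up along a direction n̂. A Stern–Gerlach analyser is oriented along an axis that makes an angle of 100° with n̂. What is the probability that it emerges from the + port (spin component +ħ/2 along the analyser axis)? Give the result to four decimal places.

0.4132

For spin-½, the probability of finding spin-up along an axis at angle θ to the initial spin direction is cos²(θ/2); spin-down is sin²(θ/2).
θ = 100°, so P = cos²(50°) ≈ 0.4132.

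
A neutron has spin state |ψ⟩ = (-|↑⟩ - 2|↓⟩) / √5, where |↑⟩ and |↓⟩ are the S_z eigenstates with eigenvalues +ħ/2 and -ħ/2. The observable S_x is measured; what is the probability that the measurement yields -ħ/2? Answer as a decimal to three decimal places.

0.100

|-x⟩ = (|↑⟩ - |↓⟩)/√2, so ⟨-x|ψ⟩ = (1) / (√2·√5).
P = |1|² / 10 = 1/10.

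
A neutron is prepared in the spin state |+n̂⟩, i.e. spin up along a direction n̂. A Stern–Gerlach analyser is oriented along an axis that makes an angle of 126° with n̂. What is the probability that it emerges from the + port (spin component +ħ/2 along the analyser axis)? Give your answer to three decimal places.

For spin-½, the probability of finding spin-up along an axis at angle θ to the initial spin direction is cos²(θ/2); spin-down is sin²(θ/2).
θ = 126°, so P = cos²(63°) ≈ 0.206.

0.206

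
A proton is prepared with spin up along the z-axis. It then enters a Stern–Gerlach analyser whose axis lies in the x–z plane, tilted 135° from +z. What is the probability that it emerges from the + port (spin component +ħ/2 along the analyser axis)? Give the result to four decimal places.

For spin-½, the probability of finding spin-up along an axis at angle θ to the initial spin direction is cos²(θ/2); spin-down is sin²(θ/2).
θ = 135°, so P = cos²(67.5°) ≈ 0.1464.

0.1464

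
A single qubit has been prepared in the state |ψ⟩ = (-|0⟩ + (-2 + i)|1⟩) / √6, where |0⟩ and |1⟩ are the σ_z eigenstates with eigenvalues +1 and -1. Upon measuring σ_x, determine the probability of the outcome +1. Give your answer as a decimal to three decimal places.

0.833

|+x⟩ = (|0⟩ + |1⟩)/√2, so ⟨+x|ψ⟩ = (-3 + i) / (√2·√6).
P = |-3 + i|² / 12 = 10/12.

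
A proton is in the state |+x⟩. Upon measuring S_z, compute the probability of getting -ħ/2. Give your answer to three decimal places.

In the S_z basis, |+x⟩ = (|↑⟩ + |↓⟩)/√2 and |-z⟩ = |↓⟩.
|⟨-z|+x⟩|² = 1/2.

0.500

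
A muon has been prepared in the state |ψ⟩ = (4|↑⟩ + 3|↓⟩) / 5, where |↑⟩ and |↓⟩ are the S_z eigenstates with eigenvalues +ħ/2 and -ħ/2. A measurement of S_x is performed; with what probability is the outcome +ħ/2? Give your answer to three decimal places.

|+x⟩ = (|↑⟩ + |↓⟩)/√2, so ⟨+x|ψ⟩ = (7) / (√2·5).
P = |7|² / 50 = 49/50.

0.980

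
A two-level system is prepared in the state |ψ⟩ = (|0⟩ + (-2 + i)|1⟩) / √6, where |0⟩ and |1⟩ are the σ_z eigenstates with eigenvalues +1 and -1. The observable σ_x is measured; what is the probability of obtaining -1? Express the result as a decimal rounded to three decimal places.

|-x⟩ = (|0⟩ - |1⟩)/√2, so ⟨-x|ψ⟩ = (3 - i) / (√2·√6).
P = |3 - i|² / 12 = 10/12.

0.833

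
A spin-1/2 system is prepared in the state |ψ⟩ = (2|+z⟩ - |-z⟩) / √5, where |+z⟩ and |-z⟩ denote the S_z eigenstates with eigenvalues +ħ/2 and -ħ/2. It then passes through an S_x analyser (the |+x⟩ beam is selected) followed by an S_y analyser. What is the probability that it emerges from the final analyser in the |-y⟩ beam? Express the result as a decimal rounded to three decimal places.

First analyser (S_x): P(|+x⟩) = |⟨+x|ψ⟩|² = 1/10.
After stage 1 the state is |+x⟩; P(|-y⟩) = |⟨-y|+x⟩|² = 1/2.
Joint probability = 1/10 × 1/2 = 0.050.

0.050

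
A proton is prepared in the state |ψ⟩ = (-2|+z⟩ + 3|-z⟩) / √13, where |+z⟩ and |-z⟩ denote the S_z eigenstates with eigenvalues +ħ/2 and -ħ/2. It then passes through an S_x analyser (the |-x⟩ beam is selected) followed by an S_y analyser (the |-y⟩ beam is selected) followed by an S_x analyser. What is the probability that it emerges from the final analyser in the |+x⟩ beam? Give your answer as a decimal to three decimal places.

First analyser (S_x): P(|-x⟩) = |⟨-x|ψ⟩|² = 25/26.
After stage 1 the state is |-x⟩; P(|-y⟩) = |⟨-y|-x⟩|² = 1/2.
After stage 2 the state is |-y⟩; P(|+x⟩) = |⟨+x|-y⟩|² = 1/2.
Joint probability = 25/26 × 1/2 × 1/2 = 0.240.

0.240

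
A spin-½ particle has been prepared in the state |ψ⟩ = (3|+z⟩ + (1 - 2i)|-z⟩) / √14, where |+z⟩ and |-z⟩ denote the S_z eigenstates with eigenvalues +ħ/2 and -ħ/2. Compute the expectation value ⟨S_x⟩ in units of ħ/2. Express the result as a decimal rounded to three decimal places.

0.429

⟨σ_x⟩ = 2 Re(a* b)/(|a|²+|b|²) with a = 3, b = (1 - 2i).
a* b = (3 - 6i), so ⟨σ_x⟩ = 6/14.
⟨S_x⟩ = (ħ/2)·⟨σ_x⟩.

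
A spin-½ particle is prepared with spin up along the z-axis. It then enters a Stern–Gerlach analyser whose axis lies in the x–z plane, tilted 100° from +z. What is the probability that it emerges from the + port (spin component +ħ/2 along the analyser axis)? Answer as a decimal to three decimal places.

For spin-½, the probability of finding spin-up along an axis at angle θ to the initial spin direction is cos²(θ/2); spin-down is sin²(θ/2).
θ = 100°, so P = cos²(50°) ≈ 0.413.

0.413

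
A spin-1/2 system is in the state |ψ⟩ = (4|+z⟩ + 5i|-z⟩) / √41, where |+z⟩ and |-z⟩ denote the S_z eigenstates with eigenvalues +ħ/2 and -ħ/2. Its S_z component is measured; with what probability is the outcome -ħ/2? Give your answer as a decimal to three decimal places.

The -ħ/2 outcome corresponds to |-z⟩. Its amplitude in |ψ⟩ is 5i/√41.
P = |5i|² / 41 = 25/41.

0.610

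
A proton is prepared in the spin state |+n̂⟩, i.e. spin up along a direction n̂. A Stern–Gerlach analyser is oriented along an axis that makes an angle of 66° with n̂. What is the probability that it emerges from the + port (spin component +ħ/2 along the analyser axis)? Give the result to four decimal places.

0.7034

For spin-½, the probability of finding spin-up along an axis at angle θ to the initial spin direction is cos²(θ/2); spin-down is sin²(θ/2).
θ = 66°, so P = cos²(33°) ≈ 0.7034.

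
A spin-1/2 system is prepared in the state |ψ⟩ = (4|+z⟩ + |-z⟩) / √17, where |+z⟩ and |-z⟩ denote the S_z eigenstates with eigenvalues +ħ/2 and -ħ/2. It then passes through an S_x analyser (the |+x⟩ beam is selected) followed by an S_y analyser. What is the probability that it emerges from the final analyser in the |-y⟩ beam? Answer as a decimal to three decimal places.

0.368

First analyser (S_x): P(|+x⟩) = |⟨+x|ψ⟩|² = 25/34.
After stage 1 the state is |+x⟩; P(|-y⟩) = |⟨-y|+x⟩|² = 1/2.
Joint probability = 25/34 × 1/2 = 0.368.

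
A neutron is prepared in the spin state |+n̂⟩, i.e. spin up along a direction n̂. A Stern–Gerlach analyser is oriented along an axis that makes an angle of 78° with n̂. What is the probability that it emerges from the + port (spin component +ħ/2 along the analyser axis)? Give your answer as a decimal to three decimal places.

0.604

For spin-½, the probability of finding spin-up along an axis at angle θ to the initial spin direction is cos²(θ/2); spin-down is sin²(θ/2).
θ = 78°, so P = cos²(39°) ≈ 0.604.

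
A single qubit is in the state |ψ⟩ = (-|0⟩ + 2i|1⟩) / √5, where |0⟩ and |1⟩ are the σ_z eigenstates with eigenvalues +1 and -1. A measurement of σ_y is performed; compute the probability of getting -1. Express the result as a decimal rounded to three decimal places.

0.900

|-y⟩ = (|0⟩ - i|1⟩)/√2, so ⟨-y|ψ⟩ = (-3) / (√2·√5).
P = |-3|² / 10 = 9/10.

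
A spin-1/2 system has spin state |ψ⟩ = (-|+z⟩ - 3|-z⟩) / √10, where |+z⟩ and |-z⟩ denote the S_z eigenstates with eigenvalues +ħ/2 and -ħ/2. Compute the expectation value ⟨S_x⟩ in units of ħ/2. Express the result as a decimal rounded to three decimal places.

0.600

⟨σ_x⟩ = 2 Re(a* b)/(|a|²+|b|²) with a = -1, b = -3.
a* b = 3, so ⟨σ_x⟩ = 6/10.
⟨S_x⟩ = (ħ/2)·⟨σ_x⟩.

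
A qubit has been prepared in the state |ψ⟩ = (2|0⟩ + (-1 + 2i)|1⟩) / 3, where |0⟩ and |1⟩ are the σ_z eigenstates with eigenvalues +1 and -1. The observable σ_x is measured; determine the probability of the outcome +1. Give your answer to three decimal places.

|+x⟩ = (|0⟩ + |1⟩)/√2, so ⟨+x|ψ⟩ = (1 + 2i) / (√2·3).
P = |1 + 2i|² / 18 = 5/18.

0.278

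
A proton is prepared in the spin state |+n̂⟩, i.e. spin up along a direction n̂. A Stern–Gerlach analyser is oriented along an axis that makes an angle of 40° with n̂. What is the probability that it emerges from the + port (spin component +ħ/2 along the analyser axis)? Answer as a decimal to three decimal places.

For spin-½, the probability of finding spin-up along an axis at angle θ to the initial spin direction is cos²(θ/2); spin-down is sin²(θ/2).
θ = 40°, so P = cos²(20°) ≈ 0.883.

0.883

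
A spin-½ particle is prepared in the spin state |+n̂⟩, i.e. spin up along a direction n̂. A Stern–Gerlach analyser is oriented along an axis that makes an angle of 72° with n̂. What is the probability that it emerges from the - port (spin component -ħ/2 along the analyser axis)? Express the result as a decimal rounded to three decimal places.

For spin-½, the probability of finding spin-up along an axis at angle θ to the initial spin direction is cos²(θ/2); spin-down is sin²(θ/2).
θ = 72°, so P = sin²(36°) ≈ 0.345.

0.345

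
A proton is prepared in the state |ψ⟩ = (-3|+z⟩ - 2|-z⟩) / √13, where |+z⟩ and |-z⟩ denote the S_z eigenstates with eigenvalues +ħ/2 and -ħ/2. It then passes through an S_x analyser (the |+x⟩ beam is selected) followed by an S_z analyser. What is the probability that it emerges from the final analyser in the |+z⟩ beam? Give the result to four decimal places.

0.4808

First analyser (S_x): P(|+x⟩) = |⟨+x|ψ⟩|² = 25/26.
After stage 1 the state is |+x⟩; P(|+z⟩) = |⟨+z|+x⟩|² = 1/2.
Joint probability = 25/26 × 1/2 = 0.4808.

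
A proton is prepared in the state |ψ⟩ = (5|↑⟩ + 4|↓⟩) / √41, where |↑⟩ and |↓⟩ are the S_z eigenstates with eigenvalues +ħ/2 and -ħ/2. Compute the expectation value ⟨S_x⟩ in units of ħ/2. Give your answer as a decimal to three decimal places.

⟨σ_x⟩ = 2 Re(a* b)/(|a|²+|b|²) with a = 5, b = 4.
a* b = 20, so ⟨σ_x⟩ = 40/41.
⟨S_x⟩ = (ħ/2)·⟨σ_x⟩.

0.976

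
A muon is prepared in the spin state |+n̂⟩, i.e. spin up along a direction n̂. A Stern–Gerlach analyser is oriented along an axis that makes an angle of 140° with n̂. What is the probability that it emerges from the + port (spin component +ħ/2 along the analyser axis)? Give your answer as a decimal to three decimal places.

For spin-½, the probability of finding spin-up along an axis at angle θ to the initial spin direction is cos²(θ/2); spin-down is sin²(θ/2).
θ = 140°, so P = cos²(70°) ≈ 0.117.

0.117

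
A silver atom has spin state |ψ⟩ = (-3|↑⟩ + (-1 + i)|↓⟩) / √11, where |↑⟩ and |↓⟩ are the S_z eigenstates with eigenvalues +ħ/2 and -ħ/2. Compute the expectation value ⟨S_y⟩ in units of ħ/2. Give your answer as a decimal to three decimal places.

⟨σ_y⟩ = 2 Im(a* b)/(|a|²+|b|²) with a = -3, b = (-1 + i).
a* b = (3 - 3i), so ⟨σ_y⟩ = -6/11.
⟨S_y⟩ = (ħ/2)·⟨σ_y⟩.

-0.545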